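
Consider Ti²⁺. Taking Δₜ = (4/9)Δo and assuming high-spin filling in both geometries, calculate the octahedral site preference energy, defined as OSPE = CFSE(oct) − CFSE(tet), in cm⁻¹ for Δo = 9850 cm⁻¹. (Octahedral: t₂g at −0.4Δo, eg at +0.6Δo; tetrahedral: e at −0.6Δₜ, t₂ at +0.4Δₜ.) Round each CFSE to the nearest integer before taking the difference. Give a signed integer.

Ti sits in group 4; removing 2 electrons leaves Ti²⁺ with 4 − 2 = 2 d electrons.
Octahedral (high-spin): t₂g² eg⁰, CFSE = 2(−0.4) + 0(+0.6) = -0.8Δo = -0.8 × 9850 = -7880 cm⁻¹.
Tetrahedral e² t₂⁰ gives -1.2Δₜ = -1.2 × (4/9) × 9850 = -5253 cm⁻¹.
OSPE = CFSE(oct) − CFSE(tet) = -7880 − (-5253) = -2627 cm⁻¹.

-2627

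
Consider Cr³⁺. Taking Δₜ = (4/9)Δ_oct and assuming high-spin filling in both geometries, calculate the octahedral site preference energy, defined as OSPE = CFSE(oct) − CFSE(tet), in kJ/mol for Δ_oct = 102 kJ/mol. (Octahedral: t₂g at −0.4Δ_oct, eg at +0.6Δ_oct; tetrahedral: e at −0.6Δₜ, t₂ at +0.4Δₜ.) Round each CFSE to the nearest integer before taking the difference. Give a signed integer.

Group 6 minus oxidation state +3 gives a d³ configuration for Cr³⁺.
Octahedral high-spin t2g^3 e_g^0: CFSE = -1.2 × 102 = -122 kJ/mol.
Tetrahedral: e^2 t2^1, CFSE = 2(−0.6) + 1(+0.4) = -0.8Δₜ = -0.8 × (4/9) × 102 = -36 kJ/mol.
OSPE = -122 − (-36) = -86 kJ/mol.

-86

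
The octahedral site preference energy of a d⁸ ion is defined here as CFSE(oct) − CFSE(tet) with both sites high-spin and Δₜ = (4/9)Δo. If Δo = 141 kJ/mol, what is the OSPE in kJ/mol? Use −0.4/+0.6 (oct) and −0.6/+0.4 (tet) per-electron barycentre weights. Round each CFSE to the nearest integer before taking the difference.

-119

Octahedral high-spin t2g^6 e_g^2: CFSE = -1.2 × 141 = -169 kJ/mol.
In a tetrahedral site the filling is e^4 t2^4: CFSE(tet) = -0.8Δₜ = -0.8 × (4/9)(141) = -50 kJ/mol.
OSPE = -169 − (-50) = -119 kJ/mol.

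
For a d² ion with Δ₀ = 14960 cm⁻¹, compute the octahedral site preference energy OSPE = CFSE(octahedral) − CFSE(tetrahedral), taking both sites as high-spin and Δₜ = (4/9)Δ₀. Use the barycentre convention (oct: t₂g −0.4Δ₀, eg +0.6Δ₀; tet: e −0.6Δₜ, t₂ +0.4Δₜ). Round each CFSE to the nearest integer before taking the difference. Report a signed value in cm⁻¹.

-3989

Octahedral (high-spin): t2g^2 e_g^0, CFSE = 2(−0.4) + 0(+0.6) = -0.8Δ₀ = -0.8 × 14960 = -11968 cm⁻¹.
Tetrahedral e^2 t2^0 gives -1.2Δₜ = -1.2 × (4/9) × 14960 = -7979 cm⁻¹.
OSPE = CFSE(oct) − CFSE(tet) = -11968 − (-7979) = -3989 cm⁻¹.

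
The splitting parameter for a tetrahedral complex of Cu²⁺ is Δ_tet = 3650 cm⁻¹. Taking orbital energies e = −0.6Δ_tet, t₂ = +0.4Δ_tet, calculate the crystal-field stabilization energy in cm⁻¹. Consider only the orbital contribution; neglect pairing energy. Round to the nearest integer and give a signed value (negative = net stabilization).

Cu sits in group 11; removing 2 electrons leaves Cu²⁺ with 11 − 2 = 9 d electrons.
Tetrahedral fields are weak (Δₜ ≈ 4/9 Δₒ), so electrons fill high-spin.
The d⁹ electrons fill as e⁴ t₂⁵.
CFSE(orbital) = 4×(-0.6Δ_tet) + 5×(0.4Δ_tet) = -0.4Δ_tet; with Δ_tet = 3650 cm⁻¹ that is -1460 cm⁻¹.

-1460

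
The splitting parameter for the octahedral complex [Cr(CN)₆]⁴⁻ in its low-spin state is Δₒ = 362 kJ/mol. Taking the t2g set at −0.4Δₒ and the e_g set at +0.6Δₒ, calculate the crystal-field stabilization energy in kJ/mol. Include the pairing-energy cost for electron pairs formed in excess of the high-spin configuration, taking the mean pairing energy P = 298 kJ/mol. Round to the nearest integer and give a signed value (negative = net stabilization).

Each CN⁻ contributes -1; 6 × (-1) = -6. With overall charge -4, Cr is in the +2 oxidation state.
Group 6 minus oxidation state +2 gives a d⁴ configuration for Cr²⁺.
The d⁴ electrons fill as t2g^4 e_g^0.
The orbital stabilization is -1.6Δₒ = -1.6 × 362 = -579 kJ/mol.
High-spin d⁴ would be t2g^3 e_g^1 with 0 pairs; low-spin has 1, so 1 excess pair costs +1P = +298 kJ/mol.
Overall CFSE = -579 + 298 = -281 kJ/mol.

-281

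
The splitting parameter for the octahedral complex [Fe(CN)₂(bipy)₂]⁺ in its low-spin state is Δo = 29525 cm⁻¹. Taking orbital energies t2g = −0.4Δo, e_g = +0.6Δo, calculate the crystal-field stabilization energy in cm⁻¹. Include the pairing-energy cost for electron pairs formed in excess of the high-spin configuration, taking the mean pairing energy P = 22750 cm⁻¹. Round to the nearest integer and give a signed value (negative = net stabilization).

-13550

Ligand charges: 2×(-1) from CN⁻ and 2×(+0) from bipy sum to -2; with overall charge +1, Fe is +3.
Fe is in group 8, so Fe³⁺ is d⁵ (8 − 3 = 5).
The d⁵ electrons fill as t2g^5 e_g^0.
Orbital CFSE = 5(-0.4) + 0(0.6) = -2.0Δo = -2.0 × 29525 = -59050 cm⁻¹.
High-spin d⁵ would be t2g^3 e_g^2 with 0 pairs; low-spin has 2, so 2 excess pairs cost +2P = +45500 cm⁻¹.
Combining: -59050 + 45500 = -13550 cm⁻¹.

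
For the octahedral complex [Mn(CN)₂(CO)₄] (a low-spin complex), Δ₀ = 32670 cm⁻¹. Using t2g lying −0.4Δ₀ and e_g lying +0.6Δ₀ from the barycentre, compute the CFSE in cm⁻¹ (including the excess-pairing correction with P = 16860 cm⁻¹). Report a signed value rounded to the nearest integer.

Ligand charges: 2×(-1) from CN⁻ and 4×(+0) from CO sum to -2; with overall charge +0, Mn is +2.
Mn is in group 7, so Mn²⁺ is d⁵ (7 − 2 = 5).
Electron filling gives t2g^5 e_g^0.
CFSE(orbital) = 5×(-0.4Δ₀) + 0×(0.6Δ₀) = -2.0Δ₀; with Δ₀ = 32670 cm⁻¹ that is -65340 cm⁻¹.
Relative to high-spin t2g^3 e_g^2 (0 paired), the low-spin configuration has 2 additional pairs, contributing +2 × 16860 = +33720 cm⁻¹.
Net CFSE = -65340 + 33720 = -31620 cm⁻¹.

-31620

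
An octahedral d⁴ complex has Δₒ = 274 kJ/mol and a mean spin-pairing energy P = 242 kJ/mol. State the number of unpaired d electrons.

Here Δₒ > P (274 > 242), so the low-spin state is favoured.
Configuration: t2g^4 e_g^0.
Unpaired electrons: 2.

2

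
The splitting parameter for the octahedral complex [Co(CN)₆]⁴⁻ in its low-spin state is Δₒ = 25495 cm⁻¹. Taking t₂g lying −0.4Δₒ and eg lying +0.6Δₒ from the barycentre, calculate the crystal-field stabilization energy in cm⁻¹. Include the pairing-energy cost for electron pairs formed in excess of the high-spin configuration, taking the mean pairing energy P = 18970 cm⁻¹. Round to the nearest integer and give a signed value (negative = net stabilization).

Each CN⁻ contributes -1; 6 × (-1) = -6. With overall charge -4, Co is in the +2 oxidation state.
Group 9 minus oxidation state +2 gives a d⁷ configuration for Co²⁺.
The d⁷ electrons fill as t₂g⁶ eg¹.
The orbital stabilization is -1.8Δₒ = -1.8 × 25495 = -45891 cm⁻¹.
High-spin d⁷ would be t₂g⁵ eg² with 2 pairs; low-spin has 3, so 1 excess pair costs +1P = +18970 cm⁻¹.
Overall CFSE = -45891 + 18970 = -26921 cm⁻¹.

-26921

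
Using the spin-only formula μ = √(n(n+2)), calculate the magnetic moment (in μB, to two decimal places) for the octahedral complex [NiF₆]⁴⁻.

Each F⁻ contributes -1; 6 × (-1) = -6. With overall charge -4, Ni is in the +2 oxidation state.
Ni sits in group 10; removing 2 electrons leaves Ni²⁺ with 10 − 2 = 8 d electrons.
Configuration: t₂g⁶ eg² → 2 unpaired electrons.
μ(spin-only) = √[2(2+2)] = √8 ≈ 2.83 μB.

2.83 μB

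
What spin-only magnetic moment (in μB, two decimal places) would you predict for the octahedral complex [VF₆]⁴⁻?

Each F⁻ contributes -1; 6 × (-1) = -6. With overall charge -4, V is in the +2 oxidation state.
V²⁺: group 5, so d-count = 5 − 2 = 3.
Configuration: t2g^3 e_g^0 → 3 unpaired electrons.
μ(spin-only) = √[3(3+2)] = √15 ≈ 3.87 μB.

3.87 μB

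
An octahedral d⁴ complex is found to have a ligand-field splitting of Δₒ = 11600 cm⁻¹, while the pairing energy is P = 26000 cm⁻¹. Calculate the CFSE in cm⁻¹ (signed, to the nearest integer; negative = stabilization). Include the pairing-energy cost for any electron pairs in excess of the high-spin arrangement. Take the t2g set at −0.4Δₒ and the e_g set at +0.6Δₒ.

With Δₒ < P the complex is high-spin.
Configuration: t2g^3 e_g^1.
Orbital CFSE = -0.6Δₒ = -0.6 × 11600 = -6960 cm⁻¹.
High-spin has no excess pairs, so no pairing correction applies.

-6960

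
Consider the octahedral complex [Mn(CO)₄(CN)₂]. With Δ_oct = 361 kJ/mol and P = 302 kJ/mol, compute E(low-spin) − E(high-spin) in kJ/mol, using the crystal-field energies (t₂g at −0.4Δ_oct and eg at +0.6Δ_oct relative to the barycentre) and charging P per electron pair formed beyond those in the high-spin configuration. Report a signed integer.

-118

Ligand charges: 4×(+0) from CO and 2×(-1) from CN⁻ sum to -2; with overall charge +0, Mn is +2.
Group 7 minus oxidation state +2 gives a d⁵ configuration for Mn²⁺.
High-spin d⁵ fills as t₂g³ eg² with CFSE 3(−0.4) + 2(+0.6) = 0.0Δ_oct = 0 kJ/mol.
Low-spin: t₂g⁵ eg⁰, orbital CFSE = -2.0Δ_oct = -722 kJ/mol; plus 2 excess pairs × P = +604 kJ/mol; total -118 kJ/mol.
E(LS) − E(HS) = -118 − (0) = -118 kJ/mol.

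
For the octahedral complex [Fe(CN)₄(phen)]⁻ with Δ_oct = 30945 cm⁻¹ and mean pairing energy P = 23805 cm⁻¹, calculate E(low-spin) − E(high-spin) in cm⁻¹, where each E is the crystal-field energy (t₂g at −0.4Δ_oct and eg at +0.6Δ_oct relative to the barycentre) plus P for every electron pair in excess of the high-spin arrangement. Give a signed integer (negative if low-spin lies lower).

-14280

Ligand charges: 4×(-1) from CN⁻ and 1×(+0) from phen sum to -4; with overall charge -1, Fe is +3.
Fe sits in group 8; removing 3 electrons leaves Fe³⁺ with 8 − 3 = 5 d electrons.
High-spin: t₂g³ eg², CFSE = 0.0Δ_oct = 0 cm⁻¹.
Low-spin t₂g⁵ eg⁰ gives -2.0Δ_oct = -61890 cm⁻¹, but forming 2 extra pairs costs 2P = 47610 cm⁻¹, so E(LS) = -61890 + 47610 = -14280 cm⁻¹.
Thus E(LS) − E(HS) = -14280 cm⁻¹.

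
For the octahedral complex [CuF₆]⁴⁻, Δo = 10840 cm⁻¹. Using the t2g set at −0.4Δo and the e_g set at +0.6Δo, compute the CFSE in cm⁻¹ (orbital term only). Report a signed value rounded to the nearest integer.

-6504

Each F⁻ contributes -1; 6 × (-1) = -6. With overall charge -4, Cu is in the +2 oxidation state.
Cu sits in group 11; removing 2 electrons leaves Cu²⁺ with 11 − 2 = 9 d electrons.
The d⁹ electrons fill as t2g^6 e_g^3.
The orbital stabilization is -0.6Δo = -0.6 × 10840 = -6504 cm⁻¹.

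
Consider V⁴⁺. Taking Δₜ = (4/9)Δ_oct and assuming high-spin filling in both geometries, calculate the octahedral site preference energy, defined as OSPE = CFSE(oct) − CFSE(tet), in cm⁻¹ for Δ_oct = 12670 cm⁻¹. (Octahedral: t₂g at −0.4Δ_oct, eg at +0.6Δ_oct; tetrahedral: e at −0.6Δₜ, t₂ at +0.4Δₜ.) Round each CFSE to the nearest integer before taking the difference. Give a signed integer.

Group 5 minus oxidation state +4 gives a d¹ configuration for V⁴⁺.
Octahedral (high-spin): t₂g¹ eg⁰, CFSE = 1(−0.4) + 0(+0.6) = -0.4Δ_oct = -0.4 × 12670 = -5068 cm⁻¹.
Tetrahedral: e¹ t₂⁰, CFSE = 1(−0.6) + 0(+0.4) = -0.6Δₜ = -0.6 × (4/9) × 12670 = -3379 cm⁻¹.
OSPE = -5068 − (-3379) = -1689 cm⁻¹.

-1689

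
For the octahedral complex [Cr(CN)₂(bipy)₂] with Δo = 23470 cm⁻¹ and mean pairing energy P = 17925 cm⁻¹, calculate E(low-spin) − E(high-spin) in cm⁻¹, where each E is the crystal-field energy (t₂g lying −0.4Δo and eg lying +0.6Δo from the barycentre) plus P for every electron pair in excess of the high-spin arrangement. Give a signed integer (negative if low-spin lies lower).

Ligand charges: 2×(-1) from CN⁻ and 2×(+0) from bipy sum to -2; with overall charge +0, Cr is +2.
Group 6 minus oxidation state +2 gives a d⁴ configuration for Cr²⁺.
High-spin: t₂g³ eg¹, CFSE = -0.6Δo = -14082 cm⁻¹.
For low-spin the configuration is t₂g⁴ eg⁰: orbital energy -1.6 × 23470 = -37552 cm⁻¹, and 1 additional pair relative to high-spin adds 17925 cm⁻¹, giving -19627 cm⁻¹.
E(LS) − E(HS) = -19627 − (-14082) = -5545 cm⁻¹.

-5545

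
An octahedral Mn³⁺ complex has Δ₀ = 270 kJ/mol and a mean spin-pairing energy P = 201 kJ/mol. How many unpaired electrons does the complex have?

2

Group 7 minus oxidation state +3 gives a d⁴ configuration for Mn³⁺.
Here Δ₀ > P (270 > 201), so the low-spin state is favoured.
Configuration: t2g^4 e_g^0.
Unpaired electrons: 2.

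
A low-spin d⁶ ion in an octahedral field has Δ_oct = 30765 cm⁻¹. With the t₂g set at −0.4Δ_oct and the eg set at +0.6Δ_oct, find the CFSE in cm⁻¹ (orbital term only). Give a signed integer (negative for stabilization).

-73836

Configuration: t₂g⁶ eg⁰.
CFSE(orbital) = 6×(-0.4Δ_oct) + 0×(0.6Δ_oct) = -2.4Δ_oct; with Δ_oct = 30765 cm⁻¹ that is -73836 cm⁻¹.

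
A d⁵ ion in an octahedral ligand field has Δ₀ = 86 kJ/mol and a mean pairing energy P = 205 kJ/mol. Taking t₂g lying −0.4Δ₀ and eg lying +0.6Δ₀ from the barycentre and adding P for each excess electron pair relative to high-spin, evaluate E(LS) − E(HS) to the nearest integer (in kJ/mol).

238

High-spin d⁵ fills as t₂g³ eg² with CFSE 3(−0.4) + 2(+0.6) = 0.0Δ₀ = 0 kJ/mol.
Low-spin: t₂g⁵ eg⁰, orbital CFSE = -2.0Δ₀ = -172 kJ/mol; plus 2 excess pairs × P = +410 kJ/mol; total 238 kJ/mol.
Thus E(LS) − E(HS) = 238 kJ/mol.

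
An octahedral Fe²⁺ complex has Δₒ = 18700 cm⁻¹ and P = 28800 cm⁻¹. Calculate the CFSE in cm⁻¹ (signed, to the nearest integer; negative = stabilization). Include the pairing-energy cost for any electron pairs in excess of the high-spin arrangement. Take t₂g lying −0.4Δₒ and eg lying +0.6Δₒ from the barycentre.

-7480

Fe sits in group 8; removing 2 electrons leaves Fe²⁺ with 8 − 2 = 6 d electrons.
Δₒ < P, so pairing is avoided: the ground state is high-spin.
Filling d⁶ accordingly: t₂g⁴ eg².
Orbital CFSE = -0.4Δₒ = -0.4 × 18700 = -7480 cm⁻¹.
High-spin has no excess pairs, so no pairing correction applies.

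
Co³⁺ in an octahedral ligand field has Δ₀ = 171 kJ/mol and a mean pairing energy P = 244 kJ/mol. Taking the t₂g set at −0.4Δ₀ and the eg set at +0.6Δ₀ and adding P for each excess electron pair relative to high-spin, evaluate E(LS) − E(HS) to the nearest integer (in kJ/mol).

146

Co is in group 9, so Co³⁺ is d⁶ (9 − 3 = 6).
High-spin d⁶ fills as t₂g⁴ eg² with CFSE 4(−0.4) + 2(+0.6) = -0.4Δ₀ = -68 kJ/mol.
Low-spin: t₂g⁶ eg⁰, orbital CFSE = -2.4Δ₀ = -410 kJ/mol; plus 2 excess pairs × P = +488 kJ/mol; total 78 kJ/mol.
Thus E(LS) − E(HS) = 146 kJ/mol.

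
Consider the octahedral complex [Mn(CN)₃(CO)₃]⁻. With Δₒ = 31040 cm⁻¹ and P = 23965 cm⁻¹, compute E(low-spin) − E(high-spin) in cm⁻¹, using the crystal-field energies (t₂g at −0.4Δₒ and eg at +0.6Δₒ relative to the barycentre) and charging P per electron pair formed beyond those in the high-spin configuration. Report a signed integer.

Ligand charges: 3×(-1) from CN⁻ and 3×(+0) from CO sum to -3; with overall charge -1, Mn is +2.
Group 7 minus oxidation state +2 gives a d⁵ configuration for Mn²⁺.
High-spin: t₂g³ eg², CFSE = 0.0Δₒ = 0 cm⁻¹.
Low-spin t₂g⁵ eg⁰ gives -2.0Δₒ = -62080 cm⁻¹, but forming 2 extra pairs costs 2P = 47930 cm⁻¹, so E(LS) = -62080 + 47930 = -14150 cm⁻¹.
The difference is -14150 − (0) = -14150 cm⁻¹, so low-spin lies lower.

-14150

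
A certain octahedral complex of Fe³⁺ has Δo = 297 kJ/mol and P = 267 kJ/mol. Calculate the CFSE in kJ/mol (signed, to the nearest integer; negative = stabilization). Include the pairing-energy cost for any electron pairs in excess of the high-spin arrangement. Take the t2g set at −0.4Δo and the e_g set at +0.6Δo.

-60

Group 8 minus oxidation state +3 gives a d⁵ configuration for Fe³⁺.
Δo > P, so pairing is preferred: the ground state is low-spin.
Filling d⁵ accordingly: t2g^5 e_g^0.
Orbital CFSE = -2.0Δo = -2.0 × 297 = -594 kJ/mol.
Excess pairs vs high-spin: 2 − 0 = 2; pairing cost = +534 kJ/mol.
Net CFSE = -594 + 534 = -60 kJ/mol.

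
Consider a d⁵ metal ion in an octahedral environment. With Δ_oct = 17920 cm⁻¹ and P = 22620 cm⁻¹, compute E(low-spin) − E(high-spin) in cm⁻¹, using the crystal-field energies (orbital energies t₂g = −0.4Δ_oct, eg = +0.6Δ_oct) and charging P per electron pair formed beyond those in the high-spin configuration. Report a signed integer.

High-spin d⁵ fills as t₂g³ eg² with CFSE 3(−0.4) + 2(+0.6) = 0.0Δ_oct = 0 cm⁻¹.
For low-spin the configuration is t₂g⁵ eg⁰: orbital energy -2.0 × 17920 = -35840 cm⁻¹, and 2 additional pairs relative to high-spin add 45240 cm⁻¹, giving 9400 cm⁻¹.
The difference is 9400 − (0) = 9400 cm⁻¹, so high-spin lies lower.

9400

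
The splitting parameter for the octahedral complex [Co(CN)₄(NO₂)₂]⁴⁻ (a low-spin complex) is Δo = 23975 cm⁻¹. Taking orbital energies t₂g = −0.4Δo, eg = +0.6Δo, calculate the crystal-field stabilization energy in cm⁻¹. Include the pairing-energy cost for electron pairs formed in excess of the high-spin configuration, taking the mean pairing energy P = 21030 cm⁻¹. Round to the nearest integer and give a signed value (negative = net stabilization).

-22125

Ligand charges: 4×(-1) from CN⁻ and 2×(-1) from NO₂⁻ sum to -6; with overall charge -4, Co is +2.
Co²⁺: group 9, so d-count = 9 − 2 = 7.
The d⁷ electrons fill as t₂g⁶ eg¹.
CFSE(orbital) = 6×(-0.4Δo) + 1×(0.6Δo) = -1.8Δo; with Δo = 23975 cm⁻¹ that is -43155 cm⁻¹.
Relative to high-spin t₂g⁵ eg² (2 paired), the low-spin configuration has 1 additional pair, contributing +1 × 21030 = +21030 cm⁻¹.
Overall CFSE = -43155 + 21030 = -22125 cm⁻¹.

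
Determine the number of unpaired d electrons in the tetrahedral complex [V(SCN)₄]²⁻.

3

Each SCN⁻ contributes -1; 4 × (-1) = -4. With overall charge -2, V is in the +2 oxidation state.
V sits in group 5; removing 2 electrons leaves V²⁺ with 5 − 2 = 3 d electrons.
With tetrahedral geometry the complex is necessarily high-spin.
Configuration: e² t₂¹, giving 3 unpaired electrons.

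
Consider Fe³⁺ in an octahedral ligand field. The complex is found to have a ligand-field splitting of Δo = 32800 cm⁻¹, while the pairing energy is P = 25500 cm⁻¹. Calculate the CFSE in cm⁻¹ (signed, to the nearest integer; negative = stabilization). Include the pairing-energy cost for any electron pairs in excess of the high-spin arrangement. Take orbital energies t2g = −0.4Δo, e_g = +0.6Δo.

-14600

Fe is in group 8, so Fe³⁺ is d⁵ (8 − 3 = 5).
Since Δo = 32800 cm⁻¹ > P = 25500 cm⁻¹, the complex adopts the low-spin configuration.
That gives t2g^5 e_g^0.
Orbital CFSE = -2.0Δo = -2.0 × 32800 = -65600 cm⁻¹.
Excess pairs vs high-spin: 2 − 0 = 2; pairing cost = +51000 cm⁻¹.
Net CFSE = -65600 + 51000 = -14600 cm⁻¹.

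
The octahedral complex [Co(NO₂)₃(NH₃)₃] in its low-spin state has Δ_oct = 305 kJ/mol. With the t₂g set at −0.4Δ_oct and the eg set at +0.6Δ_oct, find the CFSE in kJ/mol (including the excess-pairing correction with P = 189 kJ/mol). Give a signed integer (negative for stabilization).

-354

Ligand charges: 3×(-1) from NO₂⁻ and 3×(+0) from NH₃ sum to -3; with overall charge +0, Co is +3.
Co sits in group 9; removing 3 electrons leaves Co³⁺ with 9 − 3 = 6 d electrons.
Configuration: t₂g⁶ eg⁰.
CFSE(orbital) = 6×(-0.4Δ_oct) + 0×(0.6Δ_oct) = -2.4Δ_oct; with Δ_oct = 305 kJ/mol that is -732 kJ/mol.
High-spin d⁶ would be t₂g⁴ eg² with 1 pair; low-spin has 3, so 2 excess pairs cost +2P = +378 kJ/mol.
Net CFSE = -732 + 378 = -354 kJ/mol.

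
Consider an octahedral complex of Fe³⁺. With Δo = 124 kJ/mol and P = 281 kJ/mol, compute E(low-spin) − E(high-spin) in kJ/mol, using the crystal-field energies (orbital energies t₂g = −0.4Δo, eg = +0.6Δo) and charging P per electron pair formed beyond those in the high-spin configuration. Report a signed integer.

314

Group 8 minus oxidation state +3 gives a d⁵ configuration for Fe³⁺.
In the high-spin limit (t₂g³ eg²) the orbital term is 0.0Δo = 0 kJ/mol, with no excess pairing.
Low-spin t₂g⁵ eg⁰ gives -2.0Δo = -248 kJ/mol, but forming 2 extra pairs costs 2P = 562 kJ/mol, so E(LS) = -248 + 562 = 314 kJ/mol.
The difference is 314 − (0) = 314 kJ/mol, so high-spin lies lower.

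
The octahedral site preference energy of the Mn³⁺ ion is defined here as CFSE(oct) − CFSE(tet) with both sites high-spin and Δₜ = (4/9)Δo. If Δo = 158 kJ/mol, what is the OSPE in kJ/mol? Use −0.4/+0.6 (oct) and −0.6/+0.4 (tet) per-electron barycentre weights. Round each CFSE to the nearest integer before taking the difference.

Mn³⁺: group 7, so d-count = 7 − 3 = 4.
Octahedral (high-spin): t2g^3 e_g^1, CFSE = 3(−0.4) + 1(+0.6) = -0.6Δo = -0.6 × 158 = -95 kJ/mol.
In a tetrahedral site the filling is e^2 t2^2: CFSE(tet) = -0.4Δₜ = -0.4 × (4/9)(158) = -28 kJ/mol.
OSPE = CFSE(oct) − CFSE(tet) = -95 − (-28) = -67 kJ/mol.

-67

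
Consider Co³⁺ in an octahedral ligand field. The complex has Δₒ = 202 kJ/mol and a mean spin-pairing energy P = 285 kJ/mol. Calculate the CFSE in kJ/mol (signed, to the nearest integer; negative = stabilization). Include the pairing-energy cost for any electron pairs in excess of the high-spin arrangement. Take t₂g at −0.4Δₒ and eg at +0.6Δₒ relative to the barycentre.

-81

Co sits in group 9; removing 3 electrons leaves Co³⁺ with 9 − 3 = 6 d electrons.
With Δₒ < P the complex is high-spin.
Configuration: t₂g⁴ eg².
Orbital CFSE = -0.4Δₒ = -0.4 × 202 = -81 kJ/mol.
High-spin has no excess pairs, so no pairing correction applies.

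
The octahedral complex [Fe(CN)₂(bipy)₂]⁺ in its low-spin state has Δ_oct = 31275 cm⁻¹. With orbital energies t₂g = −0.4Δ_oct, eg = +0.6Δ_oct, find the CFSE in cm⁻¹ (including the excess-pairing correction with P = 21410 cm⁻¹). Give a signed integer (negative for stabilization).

Ligand charges: 2×(-1) from CN⁻ and 2×(+0) from bipy sum to -2; with overall charge +1, Fe is +3.
Fe is in group 8, so Fe³⁺ is d⁵ (8 − 3 = 5).
Electron filling gives t₂g⁵ eg⁰.
The orbital stabilization is -2.0Δ_oct = -2.0 × 31275 = -62550 cm⁻¹.
Pairing penalty: 2 pairs vs 0 in the high-spin reference → 2 extra × P = 42820 cm⁻¹.
Combining: -62550 + 42820 = -19730 cm⁻¹.

-19730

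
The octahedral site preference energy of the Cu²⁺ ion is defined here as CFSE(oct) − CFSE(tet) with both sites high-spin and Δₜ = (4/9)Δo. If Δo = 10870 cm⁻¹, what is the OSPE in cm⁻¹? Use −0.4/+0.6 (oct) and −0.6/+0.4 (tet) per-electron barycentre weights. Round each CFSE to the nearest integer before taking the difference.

Cu sits in group 11; removing 2 electrons leaves Cu²⁺ with 11 − 2 = 9 d electrons.
Octahedral (high-spin): t2g^6 e_g^3, CFSE = 6(−0.4) + 3(+0.6) = -0.6Δo = -0.6 × 10870 = -6522 cm⁻¹.
In a tetrahedral site the filling is e^4 t2^5: CFSE(tet) = -0.4Δₜ = -0.4 × (4/9)(10870) = -1932 cm⁻¹.
Subtracting, OSPE = -6522 − (-1932) = -4590 cm⁻¹.

-4590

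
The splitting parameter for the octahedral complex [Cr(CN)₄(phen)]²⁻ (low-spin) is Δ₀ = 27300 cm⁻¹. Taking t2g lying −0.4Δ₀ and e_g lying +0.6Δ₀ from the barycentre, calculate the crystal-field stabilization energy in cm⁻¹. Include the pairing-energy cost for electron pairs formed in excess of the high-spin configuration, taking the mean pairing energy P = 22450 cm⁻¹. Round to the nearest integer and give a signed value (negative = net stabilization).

-21230

Ligand charges: 4×(-1) from CN⁻ and 1×(+0) from phen sum to -4; with overall charge -2, Cr is +2.
Cr²⁺: group 6, so d-count = 6 − 2 = 4.
Configuration: t2g^4 e_g^0.
Orbital CFSE = 4(-0.4) + 0(0.6) = -1.6Δ₀ = -1.6 × 27300 = -43680 cm⁻¹.
High-spin d⁴ would be t2g^3 e_g^1 with 0 pairs; low-spin has 1, so 1 excess pair costs +1P = +22450 cm⁻¹.
Combining: -43680 + 22450 = -21230 cm⁻¹.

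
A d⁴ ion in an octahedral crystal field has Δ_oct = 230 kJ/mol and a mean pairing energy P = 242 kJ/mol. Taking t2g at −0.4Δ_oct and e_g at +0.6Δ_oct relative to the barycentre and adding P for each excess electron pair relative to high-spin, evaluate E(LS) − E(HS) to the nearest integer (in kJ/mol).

12

High-spin: t2g^3 e_g^1, CFSE = -0.6Δ_oct = -138 kJ/mol.
For low-spin the configuration is t2g^4 e_g^0: orbital energy -1.6 × 230 = -368 kJ/mol, and 1 additional pair relative to high-spin adds 242 kJ/mol, giving -126 kJ/mol.
Thus E(LS) − E(HS) = 12 kJ/mol.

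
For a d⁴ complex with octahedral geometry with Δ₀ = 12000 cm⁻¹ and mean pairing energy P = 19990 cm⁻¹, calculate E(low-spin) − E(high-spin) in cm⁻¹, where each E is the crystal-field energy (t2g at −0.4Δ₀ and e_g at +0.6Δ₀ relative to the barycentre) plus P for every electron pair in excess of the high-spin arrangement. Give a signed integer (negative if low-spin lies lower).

7990

High-spin: t2g^3 e_g^1, CFSE = -0.6Δ₀ = -7200 cm⁻¹.
For low-spin the configuration is t2g^4 e_g^0: orbital energy -1.6 × 12000 = -19200 cm⁻¹, and 1 additional pair relative to high-spin adds 19990 cm⁻¹, giving 790 cm⁻¹.
The difference is 790 − (-7200) = 7990 cm⁻¹, so high-spin lies lower.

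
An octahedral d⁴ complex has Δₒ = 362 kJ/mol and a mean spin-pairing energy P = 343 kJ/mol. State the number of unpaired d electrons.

2

With Δₒ > P the complex is low-spin.
That gives t2g^4 e_g^0.
Unpaired electrons: 2.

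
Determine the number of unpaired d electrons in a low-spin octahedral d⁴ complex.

Configuration: t2g^4 e_g^0, giving 2 unpaired electrons.

2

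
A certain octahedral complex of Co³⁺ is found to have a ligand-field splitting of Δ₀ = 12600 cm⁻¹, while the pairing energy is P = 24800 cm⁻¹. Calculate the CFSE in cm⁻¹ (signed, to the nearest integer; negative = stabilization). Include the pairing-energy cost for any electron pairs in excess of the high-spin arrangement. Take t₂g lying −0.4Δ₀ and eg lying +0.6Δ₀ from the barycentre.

-5040

Co sits in group 9; removing 3 electrons leaves Co³⁺ with 9 − 3 = 6 d electrons.
With Δ₀ < P the complex is high-spin.
Filling d⁶ accordingly: t₂g⁴ eg².
Orbital CFSE = -0.4Δ₀ = -0.4 × 12600 = -5040 cm⁻¹.
High-spin has no excess pairs, so no pairing correction applies.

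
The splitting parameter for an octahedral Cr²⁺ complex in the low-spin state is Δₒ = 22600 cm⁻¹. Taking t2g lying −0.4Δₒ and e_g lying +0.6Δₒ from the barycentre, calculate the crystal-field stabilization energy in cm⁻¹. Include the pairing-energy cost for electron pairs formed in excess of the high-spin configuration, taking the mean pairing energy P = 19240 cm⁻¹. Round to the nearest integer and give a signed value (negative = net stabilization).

Cr sits in group 6; removing 2 electrons leaves Cr²⁺ with 6 − 2 = 4 d electrons.
The d⁴ electrons fill as t2g^4 e_g^0.
The orbital stabilization is -1.6Δₒ = -1.6 × 22600 = -36160 cm⁻¹.
High-spin d⁴ would be t2g^3 e_g^1 with 0 pairs; low-spin has 1, so 1 excess pair costs +1P = +19240 cm⁻¹.
Net CFSE = -36160 + 19240 = -16920 cm⁻¹.

-16920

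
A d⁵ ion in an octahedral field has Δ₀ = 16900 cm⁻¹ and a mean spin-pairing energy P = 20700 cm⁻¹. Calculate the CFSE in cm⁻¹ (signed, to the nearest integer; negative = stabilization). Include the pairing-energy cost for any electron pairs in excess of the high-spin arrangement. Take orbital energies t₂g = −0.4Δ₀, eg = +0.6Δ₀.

0

Δ₀ < P, so pairing is avoided: the ground state is high-spin.
Filling d⁵ accordingly: t₂g³ eg².
Orbital CFSE = 0.0Δ₀ = 0.0 × 16900 = 0 cm⁻¹.
High-spin has no excess pairs, so no pairing correction applies.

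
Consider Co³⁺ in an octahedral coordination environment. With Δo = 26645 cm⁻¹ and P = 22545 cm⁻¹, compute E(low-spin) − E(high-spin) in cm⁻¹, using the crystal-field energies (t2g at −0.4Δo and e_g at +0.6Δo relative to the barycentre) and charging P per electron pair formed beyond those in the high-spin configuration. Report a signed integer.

Co sits in group 9; removing 3 electrons leaves Co³⁺ with 9 − 3 = 6 d electrons.
High-spin d⁶ fills as t2g^4 e_g^2 with CFSE 4(−0.4) + 2(+0.6) = -0.4Δo = -10658 cm⁻¹.
Low-spin: t2g^6 e_g^0, orbital CFSE = -2.4Δo = -63948 cm⁻¹; plus 2 excess pairs × P = +45090 cm⁻¹; total -18858 cm⁻¹.
E(LS) − E(HS) = -18858 − (-10658) = -8200 cm⁻¹.

-8200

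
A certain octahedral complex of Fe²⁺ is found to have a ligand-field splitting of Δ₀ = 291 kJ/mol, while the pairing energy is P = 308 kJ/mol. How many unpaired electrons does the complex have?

4

Fe is in group 8, so Fe²⁺ is d⁶ (8 − 2 = 6).
Δ₀ < P, so pairing is avoided: the ground state is high-spin.
That gives t2g^4 e_g^2.
Unpaired electrons: 4.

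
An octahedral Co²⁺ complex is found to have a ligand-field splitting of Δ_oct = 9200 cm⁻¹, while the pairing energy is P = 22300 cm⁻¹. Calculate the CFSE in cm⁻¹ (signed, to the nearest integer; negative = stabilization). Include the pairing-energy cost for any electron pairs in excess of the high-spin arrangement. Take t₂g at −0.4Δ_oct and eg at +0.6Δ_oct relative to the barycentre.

Co²⁺: group 9, so d-count = 9 − 2 = 7.
With Δ_oct < P the complex is high-spin.
That gives t₂g⁵ eg².
Orbital CFSE = -0.8Δ_oct = -0.8 × 9200 = -7360 cm⁻¹.
High-spin has no excess pairs, so no pairing correction applies.

-7360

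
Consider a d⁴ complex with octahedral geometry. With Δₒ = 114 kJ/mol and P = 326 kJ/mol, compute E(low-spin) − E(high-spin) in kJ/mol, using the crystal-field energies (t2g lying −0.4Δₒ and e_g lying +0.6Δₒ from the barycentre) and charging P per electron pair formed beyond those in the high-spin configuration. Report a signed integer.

High-spin: t2g^3 e_g^1, CFSE = -0.6Δₒ = -68 kJ/mol.
For low-spin the configuration is t2g^4 e_g^0: orbital energy -1.6 × 114 = -182 kJ/mol, and 1 additional pair relative to high-spin adds 326 kJ/mol, giving 144 kJ/mol.
Thus E(LS) − E(HS) = 212 kJ/mol.

212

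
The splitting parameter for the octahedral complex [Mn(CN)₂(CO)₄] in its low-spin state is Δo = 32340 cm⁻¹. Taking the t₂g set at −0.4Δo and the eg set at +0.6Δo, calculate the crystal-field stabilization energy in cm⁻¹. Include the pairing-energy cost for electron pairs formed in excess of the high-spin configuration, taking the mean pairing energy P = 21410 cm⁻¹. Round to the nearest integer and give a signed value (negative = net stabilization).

-21860

Ligand charges: 2×(-1) from CN⁻ and 4×(+0) from CO sum to -2; with overall charge +0, Mn is +2.
Group 7 minus oxidation state +2 gives a d⁵ configuration for Mn²⁺.
The d⁵ electrons fill as t₂g⁵ eg⁰.
The orbital stabilization is -2.0Δo = -2.0 × 32340 = -64680 cm⁻¹.
Pairing penalty: 2 pairs vs 0 in the high-spin reference → 2 extra × P = 42820 cm⁻¹.
Overall CFSE = -64680 + 42820 = -21860 cm⁻¹.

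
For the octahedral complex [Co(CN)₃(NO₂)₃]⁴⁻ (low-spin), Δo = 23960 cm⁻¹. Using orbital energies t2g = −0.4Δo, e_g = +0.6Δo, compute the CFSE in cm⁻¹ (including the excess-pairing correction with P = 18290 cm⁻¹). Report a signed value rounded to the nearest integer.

-24838

Ligand charges: 3×(-1) from CN⁻ and 3×(-1) from NO₂⁻ sum to -6; with overall charge -4, Co is +2.
Co²⁺: group 9, so d-count = 9 − 2 = 7.
Configuration: t2g^6 e_g^1.
Orbital CFSE = 6(-0.4) + 1(0.6) = -1.8Δo = -1.8 × 23960 = -43128 cm⁻¹.
High-spin d⁷ would be t2g^5 e_g^2 with 2 pairs; low-spin has 3, so 1 excess pair costs +1P = +18290 cm⁻¹.
Combining: -43128 + 18290 = -24838 cm⁻¹.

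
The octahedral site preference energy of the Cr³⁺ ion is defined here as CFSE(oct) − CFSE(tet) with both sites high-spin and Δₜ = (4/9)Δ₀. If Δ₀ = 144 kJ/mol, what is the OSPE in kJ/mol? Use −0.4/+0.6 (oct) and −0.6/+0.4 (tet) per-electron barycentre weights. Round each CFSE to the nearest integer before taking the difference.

-122

Group 6 minus oxidation state +3 gives a d³ configuration for Cr³⁺.
In an octahedral site d³ (HS) is t2g^3 e_g^0, giving CFSE(oct) = -1.2Δ₀ = -173 kJ/mol.
Tetrahedral: e^2 t2^1, CFSE = 2(−0.6) + 1(+0.4) = -0.8Δₜ = -0.8 × (4/9) × 144 = -51 kJ/mol.
Subtracting, OSPE = -173 − (-51) = -122 kJ/mol.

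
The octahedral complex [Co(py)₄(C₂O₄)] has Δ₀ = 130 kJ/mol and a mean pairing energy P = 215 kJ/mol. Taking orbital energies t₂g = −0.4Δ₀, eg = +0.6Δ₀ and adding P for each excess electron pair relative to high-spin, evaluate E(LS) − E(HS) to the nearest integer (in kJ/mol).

Ligand charges: 4×(+0) from py and 1×(-2) from C₂O₄²⁻ sum to -2; with overall charge +0, Co is +2.
Co sits in group 9; removing 2 electrons leaves Co²⁺ with 9 − 2 = 7 d electrons.
High-spin d⁷ fills as t₂g⁵ eg² with CFSE 5(−0.4) + 2(+0.6) = -0.8Δ₀ = -104 kJ/mol.
Low-spin: t₂g⁶ eg¹, orbital CFSE = -1.8Δ₀ = -234 kJ/mol; plus 1 excess pair × P = +215 kJ/mol; total -19 kJ/mol.
The difference is -19 − (-104) = 85 kJ/mol, so high-spin lies lower.

85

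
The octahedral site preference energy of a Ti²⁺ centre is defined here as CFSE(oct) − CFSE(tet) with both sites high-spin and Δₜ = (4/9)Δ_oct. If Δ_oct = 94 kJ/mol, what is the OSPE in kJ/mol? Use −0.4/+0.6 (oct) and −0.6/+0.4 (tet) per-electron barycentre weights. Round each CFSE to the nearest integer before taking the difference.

-25

Ti²⁺: group 4, so d-count = 4 − 2 = 2.
Octahedral high-spin t₂g² eg⁰: CFSE = -0.8 × 94 = -75 kJ/mol.
Tetrahedral e² t₂⁰ gives -1.2Δₜ = -1.2 × (4/9) × 94 = -50 kJ/mol.
OSPE = -75 − (-50) = -25 kJ/mol.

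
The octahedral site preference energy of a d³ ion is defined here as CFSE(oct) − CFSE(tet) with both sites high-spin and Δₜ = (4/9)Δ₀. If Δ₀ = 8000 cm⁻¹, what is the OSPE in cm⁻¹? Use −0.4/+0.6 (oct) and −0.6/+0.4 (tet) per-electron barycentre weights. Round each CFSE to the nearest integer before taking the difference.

-6756

Octahedral high-spin t₂g³ eg⁰: CFSE = -1.2 × 8000 = -9600 cm⁻¹.
Tetrahedral: e² t₂¹, CFSE = 2(−0.6) + 1(+0.4) = -0.8Δₜ = -0.8 × (4/9) × 8000 = -2844 cm⁻¹.
OSPE = CFSE(oct) − CFSE(tet) = -9600 − (-2844) = -6756 cm⁻¹.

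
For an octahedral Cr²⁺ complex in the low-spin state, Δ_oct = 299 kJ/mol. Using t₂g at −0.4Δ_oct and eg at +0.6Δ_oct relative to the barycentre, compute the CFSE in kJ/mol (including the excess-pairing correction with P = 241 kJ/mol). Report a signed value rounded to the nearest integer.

-237

Cr²⁺: group 6, so d-count = 6 − 2 = 4.
Electron filling gives t₂g⁴ eg⁰.
CFSE(orbital) = 4×(-0.4Δ_oct) + 0×(0.6Δ_oct) = -1.6Δ_oct; with Δ_oct = 299 kJ/mol that is -478 kJ/mol.
Pairing penalty: 1 pair vs 0 in the high-spin reference → 1 extra × P = 241 kJ/mol.
Combining: -478 + 241 = -237 kJ/mol.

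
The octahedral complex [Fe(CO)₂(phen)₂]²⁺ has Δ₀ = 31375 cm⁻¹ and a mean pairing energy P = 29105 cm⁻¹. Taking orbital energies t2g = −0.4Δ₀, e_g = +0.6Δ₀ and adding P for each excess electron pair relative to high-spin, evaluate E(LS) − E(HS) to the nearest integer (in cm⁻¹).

Ligand charges: 2×(+0) from CO and 2×(+0) from phen sum to +0; with overall charge +2, Fe is +2.
Fe²⁺: group 8, so d-count = 8 − 2 = 6.
In the high-spin limit (t2g^4 e_g^2) the orbital term is -0.4Δ₀ = -12550 cm⁻¹, with no excess pairing.
For low-spin the configuration is t2g^6 e_g^0: orbital energy -2.4 × 31375 = -75300 cm⁻¹, and 2 additional pairs relative to high-spin add 58210 cm⁻¹, giving -17090 cm⁻¹.
Thus E(LS) − E(HS) = -4540 cm⁻¹.

-4540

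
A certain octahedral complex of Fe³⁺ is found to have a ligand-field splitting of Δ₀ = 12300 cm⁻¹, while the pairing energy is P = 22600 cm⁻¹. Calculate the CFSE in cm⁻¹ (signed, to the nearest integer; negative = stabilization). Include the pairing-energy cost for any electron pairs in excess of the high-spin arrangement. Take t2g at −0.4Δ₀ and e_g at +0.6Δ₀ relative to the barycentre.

Group 8 minus oxidation state +3 gives a d⁵ configuration for Fe³⁺.
Since Δ₀ = 12300 cm⁻¹ < P = 22600 cm⁻¹, the complex adopts the high-spin configuration.
Filling d⁵ accordingly: t2g^3 e_g^2.
Orbital CFSE = 0.0Δ₀ = 0.0 × 12300 = 0 cm⁻¹.
High-spin has no excess pairs, so no pairing correction applies.

0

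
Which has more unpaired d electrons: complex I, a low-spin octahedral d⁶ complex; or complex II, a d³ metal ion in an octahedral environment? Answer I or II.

II

I: t2g^6 e_g^0 → 0 unpaired.
II: For octahedral d³ the high- and low-spin configurations coincide; t2g^3 e_g^0 → 3 unpaired.
So II has more unpaired electrons.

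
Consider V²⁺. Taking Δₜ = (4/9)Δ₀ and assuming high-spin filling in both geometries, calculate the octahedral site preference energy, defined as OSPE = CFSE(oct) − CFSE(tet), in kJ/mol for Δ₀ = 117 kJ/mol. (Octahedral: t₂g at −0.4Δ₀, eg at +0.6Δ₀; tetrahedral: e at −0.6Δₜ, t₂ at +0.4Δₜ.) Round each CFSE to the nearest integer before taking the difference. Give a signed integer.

-98

Group 5 minus oxidation state +2 gives a d³ configuration for V²⁺.
Octahedral (high-spin): t₂g³ eg⁰, CFSE = 3(−0.4) + 0(+0.6) = -1.2Δ₀ = -1.2 × 117 = -140 kJ/mol.
Tetrahedral e² t₂¹ gives -0.8Δₜ = -0.8 × (4/9) × 117 = -42 kJ/mol.
OSPE = -140 − (-42) = -98 kJ/mol.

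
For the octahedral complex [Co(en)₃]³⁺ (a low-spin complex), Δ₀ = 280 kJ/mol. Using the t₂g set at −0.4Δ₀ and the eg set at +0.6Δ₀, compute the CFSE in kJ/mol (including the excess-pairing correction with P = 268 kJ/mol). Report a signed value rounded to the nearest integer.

-136

en is neutral, so the +3 overall charge sits on Co: oxidation state +3.
Group 9 minus oxidation state +3 gives a d⁶ configuration for Co³⁺.
The d⁶ electrons fill as t₂g⁶ eg⁰.
CFSE(orbital) = 6×(-0.4Δ₀) + 0×(0.6Δ₀) = -2.4Δ₀; with Δ₀ = 280 kJ/mol that is -672 kJ/mol.
High-spin d⁶ would be t₂g⁴ eg² with 1 pair; low-spin has 3, so 2 excess pairs cost +2P = +536 kJ/mol.
Overall CFSE = -672 + 536 = -136 kJ/mol.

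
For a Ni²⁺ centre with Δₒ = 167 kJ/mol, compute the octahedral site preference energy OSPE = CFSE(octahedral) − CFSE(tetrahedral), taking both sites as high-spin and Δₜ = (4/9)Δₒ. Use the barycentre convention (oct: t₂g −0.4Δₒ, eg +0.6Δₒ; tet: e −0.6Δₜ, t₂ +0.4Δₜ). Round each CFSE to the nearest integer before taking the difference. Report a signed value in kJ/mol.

Group 10 minus oxidation state +2 gives a d⁸ configuration for Ni²⁺.
Octahedral (high-spin): t₂g⁶ eg², CFSE = 6(−0.4) + 2(+0.6) = -1.2Δₒ = -1.2 × 167 = -200 kJ/mol.
Tetrahedral: e⁴ t₂⁴, CFSE = 4(−0.6) + 4(+0.4) = -0.8Δₜ = -0.8 × (4/9) × 167 = -59 kJ/mol.
Subtracting, OSPE = -200 − (-59) = -141 kJ/mol.

-141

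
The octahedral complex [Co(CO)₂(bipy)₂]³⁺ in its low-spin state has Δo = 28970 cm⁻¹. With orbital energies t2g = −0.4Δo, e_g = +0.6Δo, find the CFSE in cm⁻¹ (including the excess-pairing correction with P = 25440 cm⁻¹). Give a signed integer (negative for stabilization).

-18648

Ligand charges: 2×(+0) from CO and 2×(+0) from bipy sum to +0; with overall charge +3, Co is +3.
Co³⁺: group 9, so d-count = 9 − 3 = 6.
Electron filling gives t2g^6 e_g^0.
The orbital stabilization is -2.4Δo = -2.4 × 28970 = -69528 cm⁻¹.
Pairing penalty: 3 pairs vs 1 in the high-spin reference → 2 extra × P = 50880 cm⁻¹.
Overall CFSE = -69528 + 50880 = -18648 cm⁻¹.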